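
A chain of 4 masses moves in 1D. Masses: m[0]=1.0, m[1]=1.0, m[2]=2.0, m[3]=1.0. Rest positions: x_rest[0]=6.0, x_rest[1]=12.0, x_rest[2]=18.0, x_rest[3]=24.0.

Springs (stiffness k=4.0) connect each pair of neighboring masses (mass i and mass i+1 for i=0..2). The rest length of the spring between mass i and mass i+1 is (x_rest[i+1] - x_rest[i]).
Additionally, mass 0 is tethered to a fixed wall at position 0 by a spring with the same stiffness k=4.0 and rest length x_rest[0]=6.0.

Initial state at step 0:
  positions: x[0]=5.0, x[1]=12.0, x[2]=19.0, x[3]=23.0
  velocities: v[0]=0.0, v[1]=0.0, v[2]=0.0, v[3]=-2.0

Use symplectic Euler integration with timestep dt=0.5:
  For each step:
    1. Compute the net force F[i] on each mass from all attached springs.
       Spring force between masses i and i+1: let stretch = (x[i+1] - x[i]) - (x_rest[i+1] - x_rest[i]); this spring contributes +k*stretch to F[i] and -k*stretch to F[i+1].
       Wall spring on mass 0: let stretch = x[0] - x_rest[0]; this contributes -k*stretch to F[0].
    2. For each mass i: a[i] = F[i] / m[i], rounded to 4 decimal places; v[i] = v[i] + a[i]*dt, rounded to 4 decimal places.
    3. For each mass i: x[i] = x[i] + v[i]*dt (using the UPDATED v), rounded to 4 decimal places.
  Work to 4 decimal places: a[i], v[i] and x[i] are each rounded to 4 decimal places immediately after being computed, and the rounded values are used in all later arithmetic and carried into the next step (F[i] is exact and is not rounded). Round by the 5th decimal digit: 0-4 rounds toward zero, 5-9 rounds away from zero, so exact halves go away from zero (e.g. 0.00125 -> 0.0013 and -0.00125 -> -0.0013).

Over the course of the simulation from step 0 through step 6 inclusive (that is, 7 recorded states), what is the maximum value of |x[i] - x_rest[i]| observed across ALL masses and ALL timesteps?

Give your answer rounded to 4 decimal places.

Step 0: x=[5.0000 12.0000 19.0000 23.0000] v=[0.0000 0.0000 0.0000 -2.0000]
Step 1: x=[7.0000 12.0000 17.5000 24.0000] v=[4.0000 0.0000 -3.0000 2.0000]
Step 2: x=[7.0000 12.5000 16.5000 24.5000] v=[0.0000 1.0000 -2.0000 1.0000]
Step 3: x=[5.5000 11.5000 17.5000 23.0000] v=[-3.0000 -2.0000 2.0000 -3.0000]
Step 4: x=[4.5000 10.5000 18.2500 22.0000] v=[-2.0000 -2.0000 1.5000 -2.0000]
Step 5: x=[5.0000 11.2500 17.0000 23.2500] v=[1.0000 1.5000 -2.5000 2.5000]
Step 6: x=[6.7500 11.5000 16.0000 24.2500] v=[3.5000 0.5000 -2.0000 2.0000]
Max displacement = 2.0000

Answer: 2.0000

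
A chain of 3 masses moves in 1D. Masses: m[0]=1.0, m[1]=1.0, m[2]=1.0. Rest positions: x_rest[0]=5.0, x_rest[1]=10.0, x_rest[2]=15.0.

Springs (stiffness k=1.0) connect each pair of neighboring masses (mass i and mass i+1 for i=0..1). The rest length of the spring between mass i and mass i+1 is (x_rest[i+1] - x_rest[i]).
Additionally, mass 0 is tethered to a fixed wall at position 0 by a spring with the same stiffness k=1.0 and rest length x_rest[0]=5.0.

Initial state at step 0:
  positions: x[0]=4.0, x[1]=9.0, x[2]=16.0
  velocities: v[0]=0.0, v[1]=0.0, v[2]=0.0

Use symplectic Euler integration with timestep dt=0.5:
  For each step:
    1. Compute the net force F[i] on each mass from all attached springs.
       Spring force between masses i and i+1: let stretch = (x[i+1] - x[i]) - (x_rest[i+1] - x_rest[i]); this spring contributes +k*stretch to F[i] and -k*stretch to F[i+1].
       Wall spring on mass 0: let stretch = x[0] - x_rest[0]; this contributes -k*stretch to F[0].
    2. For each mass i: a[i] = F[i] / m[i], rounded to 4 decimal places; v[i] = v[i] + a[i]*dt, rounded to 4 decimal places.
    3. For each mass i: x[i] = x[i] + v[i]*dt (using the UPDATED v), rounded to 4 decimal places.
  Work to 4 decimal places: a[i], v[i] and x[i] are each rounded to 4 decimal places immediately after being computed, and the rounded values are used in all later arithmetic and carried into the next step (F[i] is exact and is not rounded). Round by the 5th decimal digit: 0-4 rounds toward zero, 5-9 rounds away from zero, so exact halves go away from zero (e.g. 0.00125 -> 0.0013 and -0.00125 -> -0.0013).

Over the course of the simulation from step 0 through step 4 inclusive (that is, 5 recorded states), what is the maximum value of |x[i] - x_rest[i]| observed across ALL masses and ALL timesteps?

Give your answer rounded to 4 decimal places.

Answer: 1.1445

Derivation:
Step 0: x=[4.0000 9.0000 16.0000] v=[0.0000 0.0000 0.0000]
Step 1: x=[4.2500 9.5000 15.5000] v=[0.5000 1.0000 -1.0000]
Step 2: x=[4.7500 10.1875 14.7500] v=[1.0000 1.3750 -1.5000]
Step 3: x=[5.4219 10.6563 14.1094] v=[1.3438 0.9375 -1.2813]
Step 4: x=[6.0470 10.6798 13.8555] v=[1.2501 0.0469 -0.5079]
Max displacement = 1.1445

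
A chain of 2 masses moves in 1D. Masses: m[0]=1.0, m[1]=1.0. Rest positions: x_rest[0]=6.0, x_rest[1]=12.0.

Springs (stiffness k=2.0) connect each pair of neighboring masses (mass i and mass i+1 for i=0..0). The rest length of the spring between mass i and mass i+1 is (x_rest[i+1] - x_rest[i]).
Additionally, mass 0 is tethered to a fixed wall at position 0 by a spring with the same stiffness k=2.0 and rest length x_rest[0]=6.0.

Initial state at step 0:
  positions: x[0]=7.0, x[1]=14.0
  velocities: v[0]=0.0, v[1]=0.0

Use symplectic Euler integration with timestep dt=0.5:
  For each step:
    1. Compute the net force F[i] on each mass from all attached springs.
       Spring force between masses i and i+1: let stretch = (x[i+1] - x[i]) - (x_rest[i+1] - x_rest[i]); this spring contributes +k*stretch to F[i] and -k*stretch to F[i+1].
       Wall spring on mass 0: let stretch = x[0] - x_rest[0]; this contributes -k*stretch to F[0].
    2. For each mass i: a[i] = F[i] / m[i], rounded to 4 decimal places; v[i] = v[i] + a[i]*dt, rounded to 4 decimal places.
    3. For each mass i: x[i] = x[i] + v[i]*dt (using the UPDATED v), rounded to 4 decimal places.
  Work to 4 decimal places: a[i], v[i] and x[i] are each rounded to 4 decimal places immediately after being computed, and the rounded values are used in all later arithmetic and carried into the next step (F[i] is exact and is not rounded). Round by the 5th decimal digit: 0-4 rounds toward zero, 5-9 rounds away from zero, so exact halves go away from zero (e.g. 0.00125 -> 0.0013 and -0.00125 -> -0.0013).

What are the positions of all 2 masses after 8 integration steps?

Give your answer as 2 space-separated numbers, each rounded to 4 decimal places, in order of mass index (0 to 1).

Answer: 5.1368 10.3243

Derivation:
Step 0: x=[7.0000 14.0000] v=[0.0000 0.0000]
Step 1: x=[7.0000 13.5000] v=[0.0000 -1.0000]
Step 2: x=[6.7500 12.7500] v=[-0.5000 -1.5000]
Step 3: x=[6.1250 12.0000] v=[-1.2500 -1.5000]
Step 4: x=[5.3750 11.3125] v=[-1.5000 -1.3750]
Step 5: x=[4.9063 10.6563] v=[-0.9375 -1.3125]
Step 6: x=[4.8594 10.1251] v=[-0.0938 -1.0625]
Step 7: x=[5.0157 9.9610] v=[0.3125 -0.3282]
Step 8: x=[5.1368 10.3243] v=[0.2421 0.7265]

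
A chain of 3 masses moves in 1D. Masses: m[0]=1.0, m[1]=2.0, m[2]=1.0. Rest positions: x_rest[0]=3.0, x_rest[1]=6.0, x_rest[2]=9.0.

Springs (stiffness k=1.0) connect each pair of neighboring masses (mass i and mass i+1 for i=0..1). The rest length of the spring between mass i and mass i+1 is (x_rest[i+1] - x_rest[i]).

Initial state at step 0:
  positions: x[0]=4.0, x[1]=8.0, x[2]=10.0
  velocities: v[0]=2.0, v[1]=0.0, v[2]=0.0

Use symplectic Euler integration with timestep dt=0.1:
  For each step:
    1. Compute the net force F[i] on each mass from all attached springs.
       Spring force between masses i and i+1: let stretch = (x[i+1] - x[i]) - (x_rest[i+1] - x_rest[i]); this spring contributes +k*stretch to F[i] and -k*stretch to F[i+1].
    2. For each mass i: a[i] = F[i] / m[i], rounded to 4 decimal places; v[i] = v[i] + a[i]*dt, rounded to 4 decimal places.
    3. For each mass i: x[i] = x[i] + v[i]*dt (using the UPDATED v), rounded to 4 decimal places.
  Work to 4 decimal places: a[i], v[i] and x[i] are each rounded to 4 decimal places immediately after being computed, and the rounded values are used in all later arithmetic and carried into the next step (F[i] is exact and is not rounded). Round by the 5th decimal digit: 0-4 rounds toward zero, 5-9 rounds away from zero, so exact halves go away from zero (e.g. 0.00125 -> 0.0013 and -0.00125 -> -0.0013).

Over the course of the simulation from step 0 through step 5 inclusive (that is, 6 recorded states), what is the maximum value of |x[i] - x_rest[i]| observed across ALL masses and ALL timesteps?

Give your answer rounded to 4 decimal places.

Step 0: x=[4.0000 8.0000 10.0000] v=[2.0000 0.0000 0.0000]
Step 1: x=[4.2100 7.9900 10.0100] v=[2.1000 -0.1000 0.1000]
Step 2: x=[4.4278 7.9712 10.0298] v=[2.1780 -0.1880 0.1980]
Step 3: x=[4.6510 7.9450 10.0590] v=[2.2323 -0.2622 0.2921]
Step 4: x=[4.8772 7.9129 10.0971] v=[2.2617 -0.3212 0.3807]
Step 5: x=[5.1037 7.8765 10.1433] v=[2.2653 -0.3638 0.4623]
Max displacement = 2.1037

Answer: 2.1037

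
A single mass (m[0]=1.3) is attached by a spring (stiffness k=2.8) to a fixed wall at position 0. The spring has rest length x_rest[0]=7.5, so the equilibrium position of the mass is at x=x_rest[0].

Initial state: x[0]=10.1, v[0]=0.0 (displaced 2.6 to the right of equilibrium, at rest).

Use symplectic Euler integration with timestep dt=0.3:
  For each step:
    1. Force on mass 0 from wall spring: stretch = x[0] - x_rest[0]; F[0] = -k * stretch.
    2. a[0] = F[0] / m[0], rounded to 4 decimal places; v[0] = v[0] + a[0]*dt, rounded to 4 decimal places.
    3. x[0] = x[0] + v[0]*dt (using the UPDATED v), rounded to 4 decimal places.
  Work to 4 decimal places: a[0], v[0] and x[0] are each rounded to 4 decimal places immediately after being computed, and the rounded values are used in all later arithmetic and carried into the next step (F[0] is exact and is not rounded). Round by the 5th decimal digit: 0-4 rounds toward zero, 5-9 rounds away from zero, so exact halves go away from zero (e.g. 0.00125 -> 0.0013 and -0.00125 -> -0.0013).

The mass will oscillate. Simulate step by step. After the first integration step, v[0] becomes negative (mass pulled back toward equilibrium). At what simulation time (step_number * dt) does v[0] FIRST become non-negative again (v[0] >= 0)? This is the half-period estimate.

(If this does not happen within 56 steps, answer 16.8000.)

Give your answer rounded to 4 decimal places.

Answer: 2.4000

Derivation:
Step 0: x=[10.1000] v=[0.0000]
Step 1: x=[9.5960] v=[-1.6800]
Step 2: x=[8.6857] v=[-3.0344]
Step 3: x=[7.5456] v=[-3.8005]
Step 4: x=[6.3966] v=[-3.8300]
Step 5: x=[5.4615] v=[-3.1170]
Step 6: x=[4.9216] v=[-1.7998]
Step 7: x=[4.8815] v=[-0.1338]
Step 8: x=[5.3489] v=[1.5581]
First v>=0 after going negative at step 8, time=2.4000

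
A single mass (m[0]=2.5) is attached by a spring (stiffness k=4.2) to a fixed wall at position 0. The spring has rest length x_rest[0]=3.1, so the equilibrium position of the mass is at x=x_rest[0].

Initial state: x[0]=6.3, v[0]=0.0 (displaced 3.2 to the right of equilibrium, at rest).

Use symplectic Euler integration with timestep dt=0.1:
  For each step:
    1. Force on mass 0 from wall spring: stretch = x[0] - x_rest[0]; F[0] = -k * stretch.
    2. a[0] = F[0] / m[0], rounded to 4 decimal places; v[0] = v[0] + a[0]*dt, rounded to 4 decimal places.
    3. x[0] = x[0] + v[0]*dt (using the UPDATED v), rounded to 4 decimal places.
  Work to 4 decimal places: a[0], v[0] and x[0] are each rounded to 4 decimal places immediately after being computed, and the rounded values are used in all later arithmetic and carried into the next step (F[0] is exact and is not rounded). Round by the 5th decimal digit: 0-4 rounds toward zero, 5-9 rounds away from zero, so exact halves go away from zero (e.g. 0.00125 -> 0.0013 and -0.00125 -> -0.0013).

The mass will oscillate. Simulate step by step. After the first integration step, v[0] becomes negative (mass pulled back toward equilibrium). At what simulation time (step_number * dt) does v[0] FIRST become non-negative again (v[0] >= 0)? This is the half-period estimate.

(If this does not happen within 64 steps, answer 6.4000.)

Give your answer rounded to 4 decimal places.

Answer: 2.5000

Derivation:
Step 0: x=[6.3000] v=[0.0000]
Step 1: x=[6.2462] v=[-0.5376]
Step 2: x=[6.1396] v=[-1.0662]
Step 3: x=[5.9819] v=[-1.5769]
Step 4: x=[5.7758] v=[-2.0611]
Step 5: x=[5.5247] v=[-2.5106]
Step 6: x=[5.2329] v=[-2.9180]
Step 7: x=[4.9053] v=[-3.2763]
Step 8: x=[4.5473] v=[-3.5796]
Step 9: x=[4.1650] v=[-3.8228]
Step 10: x=[3.7648] v=[-4.0017]
Step 11: x=[3.3535] v=[-4.1134]
Step 12: x=[2.9379] v=[-4.1560]
Step 13: x=[2.5250] v=[-4.1288]
Step 14: x=[2.1218] v=[-4.0322]
Step 15: x=[1.7350] v=[-3.8679]
Step 16: x=[1.3711] v=[-3.6386]
Step 17: x=[1.0363] v=[-3.3481]
Step 18: x=[0.7362] v=[-3.0014]
Step 19: x=[0.4758] v=[-2.6043]
Step 20: x=[0.2595] v=[-2.1634]
Step 21: x=[0.0909] v=[-1.6862]
Step 22: x=[-0.0272] v=[-1.1807]
Step 23: x=[-0.0927] v=[-0.6553]
Step 24: x=[-0.1046] v=[-0.1189]
Step 25: x=[-0.0627] v=[0.4195]
First v>=0 after going negative at step 25, time=2.5000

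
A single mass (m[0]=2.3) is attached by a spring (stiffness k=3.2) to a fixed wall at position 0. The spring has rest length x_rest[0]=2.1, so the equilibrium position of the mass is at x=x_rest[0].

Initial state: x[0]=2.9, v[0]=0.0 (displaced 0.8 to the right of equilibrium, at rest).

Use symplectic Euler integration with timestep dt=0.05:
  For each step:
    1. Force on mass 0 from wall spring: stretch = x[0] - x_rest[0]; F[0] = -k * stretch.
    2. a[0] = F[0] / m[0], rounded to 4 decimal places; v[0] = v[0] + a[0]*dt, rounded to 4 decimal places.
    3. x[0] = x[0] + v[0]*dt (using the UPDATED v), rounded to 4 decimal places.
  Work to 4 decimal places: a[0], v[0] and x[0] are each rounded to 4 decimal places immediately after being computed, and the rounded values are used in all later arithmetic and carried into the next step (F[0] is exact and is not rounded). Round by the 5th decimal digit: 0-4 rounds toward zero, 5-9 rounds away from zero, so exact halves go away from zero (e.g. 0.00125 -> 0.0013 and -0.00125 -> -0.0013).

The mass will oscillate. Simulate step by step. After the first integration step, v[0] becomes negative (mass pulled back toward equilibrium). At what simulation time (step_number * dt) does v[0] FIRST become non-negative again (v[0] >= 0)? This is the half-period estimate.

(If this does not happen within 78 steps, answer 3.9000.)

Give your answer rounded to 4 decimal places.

Answer: 2.7000

Derivation:
Step 0: x=[2.9000] v=[0.0000]
Step 1: x=[2.8972] v=[-0.0557]
Step 2: x=[2.8916] v=[-0.1112]
Step 3: x=[2.8833] v=[-0.1663]
Step 4: x=[2.8723] v=[-0.2208]
Step 5: x=[2.8586] v=[-0.2745]
Step 6: x=[2.8422] v=[-0.3273]
Step 7: x=[2.8233] v=[-0.3789]
Step 8: x=[2.8018] v=[-0.4292]
Step 9: x=[2.7779] v=[-0.4780]
Step 10: x=[2.7516] v=[-0.5252]
Step 11: x=[2.7231] v=[-0.5705]
Step 12: x=[2.6924] v=[-0.6138]
Step 13: x=[2.6597] v=[-0.6550]
Step 14: x=[2.6250] v=[-0.6939]
Step 15: x=[2.5885] v=[-0.7304]
Step 16: x=[2.5503] v=[-0.7644]
Step 17: x=[2.5105] v=[-0.7957]
Step 18: x=[2.4693] v=[-0.8243]
Step 19: x=[2.4268] v=[-0.8500]
Step 20: x=[2.3832] v=[-0.8727]
Step 21: x=[2.3386] v=[-0.8924]
Step 22: x=[2.2932] v=[-0.9090]
Step 23: x=[2.2471] v=[-0.9224]
Step 24: x=[2.2005] v=[-0.9326]
Step 25: x=[2.1535] v=[-0.9396]
Step 26: x=[2.1063] v=[-0.9433]
Step 27: x=[2.0591] v=[-0.9437]
Step 28: x=[2.0121] v=[-0.9409]
Step 29: x=[1.9654] v=[-0.9348]
Step 30: x=[1.9191] v=[-0.9254]
Step 31: x=[1.8735] v=[-0.9128]
Step 32: x=[1.8287] v=[-0.8970]
Step 33: x=[1.7848] v=[-0.8781]
Step 34: x=[1.7420] v=[-0.8562]
Step 35: x=[1.7004] v=[-0.8313]
Step 36: x=[1.6602] v=[-0.8035]
Step 37: x=[1.6216] v=[-0.7729]
Step 38: x=[1.5846] v=[-0.7396]
Step 39: x=[1.5494] v=[-0.7037]
Step 40: x=[1.5161] v=[-0.6654]
Step 41: x=[1.4849] v=[-0.6248]
Step 42: x=[1.4558] v=[-0.5820]
Step 43: x=[1.4289] v=[-0.5372]
Step 44: x=[1.4044] v=[-0.4905]
Step 45: x=[1.3823] v=[-0.4421]
Step 46: x=[1.3627] v=[-0.3922]
Step 47: x=[1.3457] v=[-0.3409]
Step 48: x=[1.3313] v=[-0.2884]
Step 49: x=[1.3196] v=[-0.2349]
Step 50: x=[1.3106] v=[-0.1806]
Step 51: x=[1.3043] v=[-0.1257]
Step 52: x=[1.3008] v=[-0.0703]
Step 53: x=[1.3001] v=[-0.0147]
Step 54: x=[1.3021] v=[0.0409]
First v>=0 after going negative at step 54, time=2.7000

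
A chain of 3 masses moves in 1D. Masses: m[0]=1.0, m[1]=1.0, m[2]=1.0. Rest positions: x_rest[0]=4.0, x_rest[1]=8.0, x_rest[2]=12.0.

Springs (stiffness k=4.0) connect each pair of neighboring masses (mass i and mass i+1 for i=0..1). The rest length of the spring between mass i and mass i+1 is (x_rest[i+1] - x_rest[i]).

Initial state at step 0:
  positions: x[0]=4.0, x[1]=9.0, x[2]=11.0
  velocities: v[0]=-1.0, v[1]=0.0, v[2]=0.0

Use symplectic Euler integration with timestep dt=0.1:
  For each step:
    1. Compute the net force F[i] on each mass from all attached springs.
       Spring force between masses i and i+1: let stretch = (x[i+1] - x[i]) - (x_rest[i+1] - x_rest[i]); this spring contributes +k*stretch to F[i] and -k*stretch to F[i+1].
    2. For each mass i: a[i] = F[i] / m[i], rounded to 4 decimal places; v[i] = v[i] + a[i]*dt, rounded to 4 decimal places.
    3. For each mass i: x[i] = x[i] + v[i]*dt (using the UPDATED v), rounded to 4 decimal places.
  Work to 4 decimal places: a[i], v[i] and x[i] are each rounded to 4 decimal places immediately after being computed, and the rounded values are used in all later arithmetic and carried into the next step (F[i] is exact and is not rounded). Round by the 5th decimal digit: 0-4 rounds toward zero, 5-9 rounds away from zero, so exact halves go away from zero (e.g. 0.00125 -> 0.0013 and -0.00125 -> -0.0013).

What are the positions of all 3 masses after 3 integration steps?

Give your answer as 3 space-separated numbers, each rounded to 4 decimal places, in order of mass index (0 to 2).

Step 0: x=[4.0000 9.0000 11.0000] v=[-1.0000 0.0000 0.0000]
Step 1: x=[3.9400 8.8800 11.0800] v=[-0.6000 -1.2000 0.8000]
Step 2: x=[3.9176 8.6504 11.2320] v=[-0.2240 -2.2960 1.5200]
Step 3: x=[3.9245 8.3348 11.4407] v=[0.0691 -3.1565 2.0874]

Answer: 3.9245 8.3348 11.4407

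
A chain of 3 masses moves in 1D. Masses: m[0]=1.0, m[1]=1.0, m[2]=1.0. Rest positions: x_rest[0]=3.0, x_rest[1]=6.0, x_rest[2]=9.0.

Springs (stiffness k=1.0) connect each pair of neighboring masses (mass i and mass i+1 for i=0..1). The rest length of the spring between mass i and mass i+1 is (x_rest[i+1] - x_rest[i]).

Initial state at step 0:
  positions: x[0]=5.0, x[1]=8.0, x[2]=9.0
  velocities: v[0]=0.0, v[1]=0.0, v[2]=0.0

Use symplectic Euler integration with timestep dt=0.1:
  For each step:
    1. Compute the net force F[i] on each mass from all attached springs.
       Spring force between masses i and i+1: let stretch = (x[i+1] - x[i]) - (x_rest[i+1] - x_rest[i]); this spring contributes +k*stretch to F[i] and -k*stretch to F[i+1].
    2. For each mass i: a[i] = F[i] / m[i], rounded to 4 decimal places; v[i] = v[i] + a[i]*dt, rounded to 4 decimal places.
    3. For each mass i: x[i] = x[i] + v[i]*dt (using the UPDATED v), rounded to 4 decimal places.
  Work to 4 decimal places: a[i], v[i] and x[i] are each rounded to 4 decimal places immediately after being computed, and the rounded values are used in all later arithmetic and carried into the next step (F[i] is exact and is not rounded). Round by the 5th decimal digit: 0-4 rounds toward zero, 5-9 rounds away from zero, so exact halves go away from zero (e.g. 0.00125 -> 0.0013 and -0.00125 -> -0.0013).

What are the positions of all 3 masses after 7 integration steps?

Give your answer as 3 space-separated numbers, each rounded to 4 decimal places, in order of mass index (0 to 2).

Step 0: x=[5.0000 8.0000 9.0000] v=[0.0000 0.0000 0.0000]
Step 1: x=[5.0000 7.9800 9.0200] v=[0.0000 -0.2000 0.2000]
Step 2: x=[4.9998 7.9406 9.0596] v=[-0.0020 -0.3940 0.3960]
Step 3: x=[4.9990 7.8830 9.1180] v=[-0.0079 -0.5762 0.5841]
Step 4: x=[4.9971 7.8089 9.1941] v=[-0.0195 -0.7411 0.7606]
Step 5: x=[4.9933 7.7205 9.2863] v=[-0.0383 -0.8838 0.9221]
Step 6: x=[4.9867 7.6205 9.3929] v=[-0.0656 -0.9999 1.0655]
Step 7: x=[4.9765 7.5119 9.5117] v=[-0.1022 -1.0860 1.1883]

Answer: 4.9765 7.5119 9.5117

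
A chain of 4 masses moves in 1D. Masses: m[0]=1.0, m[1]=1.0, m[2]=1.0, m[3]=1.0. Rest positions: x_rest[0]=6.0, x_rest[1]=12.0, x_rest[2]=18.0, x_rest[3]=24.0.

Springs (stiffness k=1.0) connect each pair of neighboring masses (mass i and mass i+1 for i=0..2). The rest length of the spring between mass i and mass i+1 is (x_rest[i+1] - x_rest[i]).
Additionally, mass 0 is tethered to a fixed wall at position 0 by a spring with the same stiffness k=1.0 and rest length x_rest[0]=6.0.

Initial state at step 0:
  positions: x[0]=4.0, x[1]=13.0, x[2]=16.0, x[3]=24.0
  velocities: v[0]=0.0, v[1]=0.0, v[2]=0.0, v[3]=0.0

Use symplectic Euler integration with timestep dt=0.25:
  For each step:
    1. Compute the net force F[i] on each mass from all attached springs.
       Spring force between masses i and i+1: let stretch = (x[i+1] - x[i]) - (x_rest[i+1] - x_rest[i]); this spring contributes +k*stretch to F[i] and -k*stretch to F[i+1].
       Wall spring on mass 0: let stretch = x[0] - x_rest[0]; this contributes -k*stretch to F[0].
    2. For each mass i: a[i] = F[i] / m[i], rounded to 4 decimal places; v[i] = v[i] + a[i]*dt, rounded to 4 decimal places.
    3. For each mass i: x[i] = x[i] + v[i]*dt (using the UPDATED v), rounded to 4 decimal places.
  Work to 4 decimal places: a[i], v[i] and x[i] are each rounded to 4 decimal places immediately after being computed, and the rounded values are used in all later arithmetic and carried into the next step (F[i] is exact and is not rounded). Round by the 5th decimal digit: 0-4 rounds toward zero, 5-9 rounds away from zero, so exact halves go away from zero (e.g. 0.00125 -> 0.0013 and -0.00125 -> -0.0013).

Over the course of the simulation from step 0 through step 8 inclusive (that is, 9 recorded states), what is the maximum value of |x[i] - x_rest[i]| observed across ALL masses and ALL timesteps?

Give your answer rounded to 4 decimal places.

Answer: 2.2801

Derivation:
Step 0: x=[4.0000 13.0000 16.0000 24.0000] v=[0.0000 0.0000 0.0000 0.0000]
Step 1: x=[4.3125 12.6250 16.3125 23.8750] v=[1.2500 -1.5000 1.2500 -0.5000]
Step 2: x=[4.8750 11.9609 16.8672 23.6524] v=[2.2500 -2.6563 2.2188 -0.8906]
Step 3: x=[5.5757 11.1606 17.5393 23.3807] v=[2.8027 -3.2012 2.6885 -1.0869]
Step 4: x=[6.2770 10.4099 18.1779 23.1189] v=[2.8050 -3.0028 2.5542 -1.0473]
Step 5: x=[6.8443 9.8864 18.6398 22.9233] v=[2.2690 -2.0940 1.8475 -0.7826]
Step 6: x=[7.1739 9.7199 18.8223 22.8349] v=[1.3185 -0.6662 0.7300 -0.3535]
Step 7: x=[7.2143 9.9631 18.6867 22.8708] v=[0.1615 0.9729 -0.5425 0.1434]
Step 8: x=[6.9756 10.5798 18.2674 23.0202] v=[-0.9549 2.4666 -1.6774 0.5974]
Max displacement = 2.2801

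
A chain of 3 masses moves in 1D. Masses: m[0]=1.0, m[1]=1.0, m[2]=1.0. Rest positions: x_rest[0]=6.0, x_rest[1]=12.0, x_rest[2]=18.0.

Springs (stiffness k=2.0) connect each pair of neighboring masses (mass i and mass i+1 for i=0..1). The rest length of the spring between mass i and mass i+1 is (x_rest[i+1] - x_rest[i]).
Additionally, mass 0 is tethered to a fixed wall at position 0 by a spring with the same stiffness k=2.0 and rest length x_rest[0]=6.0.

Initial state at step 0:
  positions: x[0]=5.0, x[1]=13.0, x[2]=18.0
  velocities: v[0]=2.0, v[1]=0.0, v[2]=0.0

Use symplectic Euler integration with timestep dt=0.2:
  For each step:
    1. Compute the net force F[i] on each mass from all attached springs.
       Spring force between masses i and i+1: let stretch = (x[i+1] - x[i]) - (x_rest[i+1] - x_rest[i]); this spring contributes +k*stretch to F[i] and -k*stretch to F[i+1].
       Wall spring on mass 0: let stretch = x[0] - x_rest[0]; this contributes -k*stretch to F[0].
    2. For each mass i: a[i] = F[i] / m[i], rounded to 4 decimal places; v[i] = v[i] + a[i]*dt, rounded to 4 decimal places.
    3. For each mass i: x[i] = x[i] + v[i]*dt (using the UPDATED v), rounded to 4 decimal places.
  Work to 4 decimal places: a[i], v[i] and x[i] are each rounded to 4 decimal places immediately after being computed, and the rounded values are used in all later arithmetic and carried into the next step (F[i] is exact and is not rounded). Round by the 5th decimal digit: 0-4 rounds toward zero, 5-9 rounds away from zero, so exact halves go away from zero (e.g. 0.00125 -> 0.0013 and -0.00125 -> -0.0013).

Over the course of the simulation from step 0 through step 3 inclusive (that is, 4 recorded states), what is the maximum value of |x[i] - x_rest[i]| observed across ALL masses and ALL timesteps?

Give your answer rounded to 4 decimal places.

Answer: 1.1231

Derivation:
Step 0: x=[5.0000 13.0000 18.0000] v=[2.0000 0.0000 0.0000]
Step 1: x=[5.6400 12.7600 18.0800] v=[3.2000 -1.2000 0.4000]
Step 2: x=[6.3984 12.3760 18.2144] v=[3.7920 -1.9200 0.6720]
Step 3: x=[7.1231 11.9809 18.3617] v=[3.6237 -1.9757 0.7366]
Max displacement = 1.1231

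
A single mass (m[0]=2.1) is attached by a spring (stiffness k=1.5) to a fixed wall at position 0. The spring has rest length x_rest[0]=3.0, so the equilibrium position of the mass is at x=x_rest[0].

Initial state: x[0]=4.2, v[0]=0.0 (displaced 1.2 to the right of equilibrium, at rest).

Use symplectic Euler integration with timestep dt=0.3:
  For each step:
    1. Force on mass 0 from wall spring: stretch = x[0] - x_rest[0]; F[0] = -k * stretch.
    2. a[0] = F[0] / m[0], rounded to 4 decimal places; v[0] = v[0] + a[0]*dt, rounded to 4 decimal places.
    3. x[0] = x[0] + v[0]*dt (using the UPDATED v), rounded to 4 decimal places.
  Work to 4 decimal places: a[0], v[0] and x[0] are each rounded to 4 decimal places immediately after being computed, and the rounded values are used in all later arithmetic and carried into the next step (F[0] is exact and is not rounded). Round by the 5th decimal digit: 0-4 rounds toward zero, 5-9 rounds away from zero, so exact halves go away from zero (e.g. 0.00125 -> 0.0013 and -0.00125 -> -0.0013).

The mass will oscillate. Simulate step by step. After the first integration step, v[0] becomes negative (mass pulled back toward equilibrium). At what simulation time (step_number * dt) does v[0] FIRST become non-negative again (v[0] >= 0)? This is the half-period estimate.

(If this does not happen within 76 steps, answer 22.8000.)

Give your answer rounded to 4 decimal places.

Answer: 3.9000

Derivation:
Step 0: x=[4.2000] v=[0.0000]
Step 1: x=[4.1229] v=[-0.2571]
Step 2: x=[3.9736] v=[-0.4977]
Step 3: x=[3.7617] v=[-0.7063]
Step 4: x=[3.5009] v=[-0.8695]
Step 5: x=[3.2079] v=[-0.9768]
Step 6: x=[2.9015] v=[-1.0214]
Step 7: x=[2.6014] v=[-1.0003]
Step 8: x=[2.3269] v=[-0.9149]
Step 9: x=[2.0957] v=[-0.7707]
Step 10: x=[1.9226] v=[-0.5769]
Step 11: x=[1.8188] v=[-0.3460]
Step 12: x=[1.7909] v=[-0.0929]
Step 13: x=[1.8408] v=[0.1662]
First v>=0 after going negative at step 13, time=3.9000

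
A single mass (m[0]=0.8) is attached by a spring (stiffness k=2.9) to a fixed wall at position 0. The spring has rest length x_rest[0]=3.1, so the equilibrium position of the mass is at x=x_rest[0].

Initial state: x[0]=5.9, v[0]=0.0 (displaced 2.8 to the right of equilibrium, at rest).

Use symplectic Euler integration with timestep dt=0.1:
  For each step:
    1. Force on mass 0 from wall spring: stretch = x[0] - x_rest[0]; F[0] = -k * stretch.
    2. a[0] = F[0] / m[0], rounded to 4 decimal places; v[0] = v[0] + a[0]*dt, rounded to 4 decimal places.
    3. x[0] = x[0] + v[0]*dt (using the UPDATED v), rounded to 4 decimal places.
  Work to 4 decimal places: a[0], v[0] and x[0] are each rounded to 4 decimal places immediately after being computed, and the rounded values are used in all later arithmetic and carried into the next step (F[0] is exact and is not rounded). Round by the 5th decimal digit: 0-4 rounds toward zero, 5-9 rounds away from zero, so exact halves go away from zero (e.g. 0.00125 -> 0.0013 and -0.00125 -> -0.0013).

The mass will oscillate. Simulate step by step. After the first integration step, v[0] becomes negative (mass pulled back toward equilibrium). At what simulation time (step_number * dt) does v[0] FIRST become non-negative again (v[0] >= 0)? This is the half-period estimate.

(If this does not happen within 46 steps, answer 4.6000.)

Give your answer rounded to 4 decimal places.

Step 0: x=[5.9000] v=[0.0000]
Step 1: x=[5.7985] v=[-1.0150]
Step 2: x=[5.5992] v=[-1.9932]
Step 3: x=[5.3093] v=[-2.8992]
Step 4: x=[4.9393] v=[-3.7001]
Step 5: x=[4.5026] v=[-4.3669]
Step 6: x=[4.0151] v=[-4.8753]
Step 7: x=[3.4944] v=[-5.2070]
Step 8: x=[2.9594] v=[-5.3500]
Step 9: x=[2.4295] v=[-5.2990]
Step 10: x=[1.9239] v=[-5.0559]
Step 11: x=[1.4609] v=[-4.6296]
Step 12: x=[1.0574] v=[-4.0354]
Step 13: x=[0.7279] v=[-3.2950]
Step 14: x=[0.4844] v=[-2.4351]
Step 15: x=[0.3357] v=[-1.4869]
Step 16: x=[0.2872] v=[-0.4848]
Step 17: x=[0.3407] v=[0.5348]
First v>=0 after going negative at step 17, time=1.7000

Answer: 1.7000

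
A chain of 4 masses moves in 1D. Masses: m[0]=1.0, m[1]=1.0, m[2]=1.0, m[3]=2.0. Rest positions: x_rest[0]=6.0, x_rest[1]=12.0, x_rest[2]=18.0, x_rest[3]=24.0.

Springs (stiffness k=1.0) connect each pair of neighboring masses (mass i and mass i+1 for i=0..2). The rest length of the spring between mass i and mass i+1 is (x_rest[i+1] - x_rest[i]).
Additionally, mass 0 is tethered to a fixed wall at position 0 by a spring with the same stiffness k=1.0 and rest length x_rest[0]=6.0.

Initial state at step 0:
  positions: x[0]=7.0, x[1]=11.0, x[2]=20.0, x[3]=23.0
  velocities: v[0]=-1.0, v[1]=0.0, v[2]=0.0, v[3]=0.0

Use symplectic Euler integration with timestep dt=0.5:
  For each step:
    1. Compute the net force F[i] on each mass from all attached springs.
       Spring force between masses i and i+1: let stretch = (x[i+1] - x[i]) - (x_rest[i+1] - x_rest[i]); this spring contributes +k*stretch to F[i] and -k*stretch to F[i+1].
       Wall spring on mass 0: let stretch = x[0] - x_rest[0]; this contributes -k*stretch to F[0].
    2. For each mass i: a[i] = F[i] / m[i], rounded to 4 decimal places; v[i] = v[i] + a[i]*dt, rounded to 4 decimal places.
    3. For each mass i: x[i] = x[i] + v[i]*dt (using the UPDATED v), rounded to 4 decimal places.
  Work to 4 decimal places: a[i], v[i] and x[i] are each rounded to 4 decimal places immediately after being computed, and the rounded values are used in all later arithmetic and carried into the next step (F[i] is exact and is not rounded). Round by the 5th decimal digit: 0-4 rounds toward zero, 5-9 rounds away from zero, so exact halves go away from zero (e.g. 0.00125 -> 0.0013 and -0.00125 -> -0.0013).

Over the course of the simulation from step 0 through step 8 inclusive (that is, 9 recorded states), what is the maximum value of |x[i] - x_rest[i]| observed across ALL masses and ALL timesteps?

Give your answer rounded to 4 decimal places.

Answer: 3.0712

Derivation:
Step 0: x=[7.0000 11.0000 20.0000 23.0000] v=[-1.0000 0.0000 0.0000 0.0000]
Step 1: x=[5.7500 12.2500 18.5000 23.3750] v=[-2.5000 2.5000 -3.0000 0.7500]
Step 2: x=[4.6875 13.4375 16.6563 23.8907] v=[-2.1250 2.3750 -3.6875 1.0313]
Step 3: x=[4.6406 13.2422 15.8165 24.2521] v=[-0.0938 -0.3906 -1.6797 0.7227]
Step 4: x=[5.5840 11.5401 16.4420 24.3090] v=[1.8867 -3.4043 1.2510 0.1138]
Step 5: x=[6.6204 9.5744 17.8088 24.1325] v=[2.0728 -3.9314 2.7336 -0.3530]
Step 6: x=[6.7402 8.9288 18.6980 23.9155] v=[0.2396 -1.2912 1.7783 -0.4340]
Step 7: x=[5.7221 10.1784 18.4492 23.7963] v=[-2.0362 2.4991 -0.4976 -0.2384]
Step 8: x=[4.3876 12.3816 17.4695 23.7587] v=[-2.6691 4.4064 -1.9595 -0.0752]
Max displacement = 3.0712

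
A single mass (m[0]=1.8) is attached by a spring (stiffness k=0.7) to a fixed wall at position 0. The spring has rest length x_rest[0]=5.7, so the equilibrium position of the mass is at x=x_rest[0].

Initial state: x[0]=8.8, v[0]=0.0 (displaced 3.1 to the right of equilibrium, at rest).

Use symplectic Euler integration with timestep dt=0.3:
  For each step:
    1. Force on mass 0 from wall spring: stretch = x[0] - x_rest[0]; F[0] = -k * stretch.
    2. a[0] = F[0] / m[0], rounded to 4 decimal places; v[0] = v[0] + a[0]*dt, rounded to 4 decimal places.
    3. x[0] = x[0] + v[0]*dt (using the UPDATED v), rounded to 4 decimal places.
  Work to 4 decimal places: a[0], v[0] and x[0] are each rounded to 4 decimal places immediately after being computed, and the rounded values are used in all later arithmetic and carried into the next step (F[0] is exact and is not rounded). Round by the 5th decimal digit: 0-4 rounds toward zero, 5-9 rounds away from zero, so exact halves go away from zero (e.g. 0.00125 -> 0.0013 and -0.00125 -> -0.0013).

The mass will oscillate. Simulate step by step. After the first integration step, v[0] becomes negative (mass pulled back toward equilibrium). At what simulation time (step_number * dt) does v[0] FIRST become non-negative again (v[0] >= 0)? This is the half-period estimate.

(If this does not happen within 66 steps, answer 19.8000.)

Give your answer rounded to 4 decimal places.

Step 0: x=[8.8000] v=[0.0000]
Step 1: x=[8.6915] v=[-0.3617]
Step 2: x=[8.4783] v=[-0.7107]
Step 3: x=[8.1678] v=[-1.0349]
Step 4: x=[7.7710] v=[-1.3228]
Step 5: x=[7.3017] v=[-1.5644]
Step 6: x=[6.7763] v=[-1.7513]
Step 7: x=[6.2132] v=[-1.8769]
Step 8: x=[5.6322] v=[-1.9368]
Step 9: x=[5.0535] v=[-1.9289]
Step 10: x=[4.4975] v=[-1.8535]
Step 11: x=[3.9835] v=[-1.7132]
Step 12: x=[3.5296] v=[-1.5130]
Step 13: x=[3.1517] v=[-1.2598]
Step 14: x=[2.8630] v=[-0.9625]
Step 15: x=[2.6736] v=[-0.6315]
Step 16: x=[2.5901] v=[-0.2784]
Step 17: x=[2.6154] v=[0.0844]
First v>=0 after going negative at step 17, time=5.1000

Answer: 5.1000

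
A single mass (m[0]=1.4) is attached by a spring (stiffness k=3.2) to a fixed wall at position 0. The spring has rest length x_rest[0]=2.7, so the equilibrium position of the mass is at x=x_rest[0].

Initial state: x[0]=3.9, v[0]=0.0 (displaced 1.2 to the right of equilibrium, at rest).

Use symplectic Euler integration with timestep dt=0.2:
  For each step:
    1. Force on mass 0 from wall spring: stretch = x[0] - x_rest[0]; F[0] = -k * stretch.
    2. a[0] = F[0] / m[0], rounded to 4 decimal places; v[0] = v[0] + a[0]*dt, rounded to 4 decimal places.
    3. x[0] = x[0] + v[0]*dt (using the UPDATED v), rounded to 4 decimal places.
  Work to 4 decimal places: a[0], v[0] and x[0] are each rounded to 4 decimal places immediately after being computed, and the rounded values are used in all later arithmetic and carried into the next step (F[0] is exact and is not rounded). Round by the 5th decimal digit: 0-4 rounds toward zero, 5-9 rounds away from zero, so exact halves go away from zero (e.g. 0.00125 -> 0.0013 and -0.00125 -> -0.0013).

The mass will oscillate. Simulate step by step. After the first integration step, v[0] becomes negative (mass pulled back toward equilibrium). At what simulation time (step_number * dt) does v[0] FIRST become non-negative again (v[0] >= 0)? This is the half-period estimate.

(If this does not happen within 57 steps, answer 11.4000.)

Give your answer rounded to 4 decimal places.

Answer: 2.2000

Derivation:
Step 0: x=[3.9000] v=[0.0000]
Step 1: x=[3.7903] v=[-0.5486]
Step 2: x=[3.5809] v=[-1.0470]
Step 3: x=[3.2910] v=[-1.4497]
Step 4: x=[2.9470] v=[-1.7199]
Step 5: x=[2.5804] v=[-1.8328]
Step 6: x=[2.2248] v=[-1.7781]
Step 7: x=[1.9126] v=[-1.5609]
Step 8: x=[1.6724] v=[-1.2009]
Step 9: x=[1.5262] v=[-0.7311]
Step 10: x=[1.4873] v=[-0.1945]
Step 11: x=[1.5593] v=[0.3599]
First v>=0 after going negative at step 11, time=2.2000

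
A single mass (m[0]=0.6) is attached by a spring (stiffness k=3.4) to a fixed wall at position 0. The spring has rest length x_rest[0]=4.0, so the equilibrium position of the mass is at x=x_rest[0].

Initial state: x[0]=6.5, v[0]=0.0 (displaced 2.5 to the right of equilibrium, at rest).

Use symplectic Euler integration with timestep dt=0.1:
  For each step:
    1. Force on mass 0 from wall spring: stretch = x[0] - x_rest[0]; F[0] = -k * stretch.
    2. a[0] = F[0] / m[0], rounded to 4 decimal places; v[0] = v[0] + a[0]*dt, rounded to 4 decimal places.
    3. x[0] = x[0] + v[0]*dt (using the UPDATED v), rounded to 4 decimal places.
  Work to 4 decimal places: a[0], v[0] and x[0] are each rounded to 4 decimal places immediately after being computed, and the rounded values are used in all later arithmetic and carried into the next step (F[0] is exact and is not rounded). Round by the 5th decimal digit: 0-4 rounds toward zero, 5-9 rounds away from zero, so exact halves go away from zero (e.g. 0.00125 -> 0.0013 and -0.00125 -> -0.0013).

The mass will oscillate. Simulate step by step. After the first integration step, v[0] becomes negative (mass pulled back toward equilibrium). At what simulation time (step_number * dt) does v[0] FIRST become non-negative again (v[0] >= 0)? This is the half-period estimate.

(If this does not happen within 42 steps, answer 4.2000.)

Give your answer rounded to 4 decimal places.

Step 0: x=[6.5000] v=[0.0000]
Step 1: x=[6.3583] v=[-1.4167]
Step 2: x=[6.0830] v=[-2.7531]
Step 3: x=[5.6897] v=[-3.9335]
Step 4: x=[5.2006] v=[-4.8910]
Step 5: x=[4.6435] v=[-5.5713]
Step 6: x=[4.0499] v=[-5.9360]
Step 7: x=[3.4535] v=[-5.9643]
Step 8: x=[2.8880] v=[-5.6546]
Step 9: x=[2.3856] v=[-5.0245]
Step 10: x=[1.9746] v=[-4.1097]
Step 11: x=[1.6784] v=[-2.9620]
Step 12: x=[1.5138] v=[-1.6464]
Step 13: x=[1.4900] v=[-0.2376]
Step 14: x=[1.6085] v=[1.1847]
First v>=0 after going negative at step 14, time=1.4000

Answer: 1.4000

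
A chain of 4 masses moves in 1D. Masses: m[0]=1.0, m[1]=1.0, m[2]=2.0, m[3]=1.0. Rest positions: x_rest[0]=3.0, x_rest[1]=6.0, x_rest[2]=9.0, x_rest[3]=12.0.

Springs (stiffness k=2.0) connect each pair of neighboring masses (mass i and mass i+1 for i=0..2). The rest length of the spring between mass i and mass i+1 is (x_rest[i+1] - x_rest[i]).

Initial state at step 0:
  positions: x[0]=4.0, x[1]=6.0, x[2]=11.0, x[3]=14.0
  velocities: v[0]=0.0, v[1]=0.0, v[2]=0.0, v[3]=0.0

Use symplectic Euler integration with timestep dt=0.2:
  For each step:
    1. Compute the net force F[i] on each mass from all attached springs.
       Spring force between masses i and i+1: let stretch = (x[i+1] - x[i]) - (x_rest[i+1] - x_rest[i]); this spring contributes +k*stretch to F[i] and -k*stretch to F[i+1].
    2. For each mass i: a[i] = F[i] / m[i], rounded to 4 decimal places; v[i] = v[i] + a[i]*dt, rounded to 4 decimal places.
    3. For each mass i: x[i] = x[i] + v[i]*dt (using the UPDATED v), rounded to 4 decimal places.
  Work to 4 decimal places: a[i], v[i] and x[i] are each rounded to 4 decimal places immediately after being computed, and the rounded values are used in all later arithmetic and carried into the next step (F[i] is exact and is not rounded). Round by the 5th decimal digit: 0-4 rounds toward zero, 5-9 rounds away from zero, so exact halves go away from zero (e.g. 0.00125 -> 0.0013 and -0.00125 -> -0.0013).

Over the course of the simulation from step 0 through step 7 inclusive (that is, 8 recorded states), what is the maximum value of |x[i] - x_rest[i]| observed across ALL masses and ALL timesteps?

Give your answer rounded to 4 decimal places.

Answer: 2.3121

Derivation:
Step 0: x=[4.0000 6.0000 11.0000 14.0000] v=[0.0000 0.0000 0.0000 0.0000]
Step 1: x=[3.9200 6.2400 10.9200 14.0000] v=[-0.4000 1.2000 -0.4000 0.0000]
Step 2: x=[3.7856 6.6688 10.7760 13.9936] v=[-0.6720 2.1440 -0.7200 -0.0320]
Step 3: x=[3.6419 7.1955 10.5964 13.9698] v=[-0.7187 2.6336 -0.8979 -0.1190]
Step 4: x=[3.5424 7.7100 10.4157 13.9161] v=[-0.4973 2.5725 -0.9034 -0.2684]
Step 5: x=[3.5363 8.1075 10.2668 13.8224] v=[-0.0303 1.9877 -0.7445 -0.4686]
Step 6: x=[3.6559 8.3121 10.1738 13.6842] v=[0.5982 1.0229 -0.4652 -0.6908]
Step 7: x=[3.9080 8.2931 10.1467 13.5052] v=[1.2607 -0.0949 -0.1355 -0.8950]
Max displacement = 2.3121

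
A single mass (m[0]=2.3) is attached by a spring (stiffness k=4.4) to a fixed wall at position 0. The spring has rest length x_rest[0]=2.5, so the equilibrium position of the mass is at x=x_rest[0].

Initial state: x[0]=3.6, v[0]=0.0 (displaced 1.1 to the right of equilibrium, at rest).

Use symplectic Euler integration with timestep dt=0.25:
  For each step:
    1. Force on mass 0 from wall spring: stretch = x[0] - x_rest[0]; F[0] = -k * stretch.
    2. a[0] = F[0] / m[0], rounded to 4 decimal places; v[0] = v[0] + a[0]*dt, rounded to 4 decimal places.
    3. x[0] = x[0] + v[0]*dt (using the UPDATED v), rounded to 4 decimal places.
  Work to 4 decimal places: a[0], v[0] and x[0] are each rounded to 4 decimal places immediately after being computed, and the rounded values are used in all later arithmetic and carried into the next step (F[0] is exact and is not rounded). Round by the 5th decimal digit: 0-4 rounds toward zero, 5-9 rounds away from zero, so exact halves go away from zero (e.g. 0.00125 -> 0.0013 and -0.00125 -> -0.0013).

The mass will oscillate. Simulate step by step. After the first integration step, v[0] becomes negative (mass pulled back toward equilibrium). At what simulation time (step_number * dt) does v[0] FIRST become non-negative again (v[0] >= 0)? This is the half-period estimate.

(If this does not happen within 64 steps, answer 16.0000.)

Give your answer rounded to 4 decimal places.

Answer: 2.5000

Derivation:
Step 0: x=[3.6000] v=[0.0000]
Step 1: x=[3.4685] v=[-0.5261]
Step 2: x=[3.2212] v=[-0.9893]
Step 3: x=[2.8877] v=[-1.3342]
Step 4: x=[2.5078] v=[-1.5196]
Step 5: x=[2.1270] v=[-1.5233]
Step 6: x=[1.7908] v=[-1.3449]
Step 7: x=[1.5394] v=[-1.0057]
Step 8: x=[1.4028] v=[-0.5463]
Step 9: x=[1.3974] v=[-0.0216]
Step 10: x=[1.5238] v=[0.5057]
First v>=0 after going negative at step 10, time=2.5000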